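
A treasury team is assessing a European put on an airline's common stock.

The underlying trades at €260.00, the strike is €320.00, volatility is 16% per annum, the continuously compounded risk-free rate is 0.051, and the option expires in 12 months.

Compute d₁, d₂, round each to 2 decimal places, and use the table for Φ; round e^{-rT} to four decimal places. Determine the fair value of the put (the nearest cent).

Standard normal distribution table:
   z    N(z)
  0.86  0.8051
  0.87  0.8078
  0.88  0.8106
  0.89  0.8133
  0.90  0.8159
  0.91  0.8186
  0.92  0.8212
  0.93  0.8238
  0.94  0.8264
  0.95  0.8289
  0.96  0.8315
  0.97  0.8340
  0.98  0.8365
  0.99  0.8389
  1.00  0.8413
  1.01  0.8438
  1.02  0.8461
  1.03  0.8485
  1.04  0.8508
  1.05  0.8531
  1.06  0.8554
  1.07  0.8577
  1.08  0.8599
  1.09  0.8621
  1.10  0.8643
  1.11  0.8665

σ√T = 0.16·√1 = 0.1600
ln(S/K) + (r + σ²/2)T = ln(260/320) + (0.051 + 0.16²/2)·1 = -0.2076 + 0.0638 = -0.1438
d₁ = -0.1438 / 0.1600 = -0.8990 ⇒ -0.90
d₂ = d₁ − σ√T = -0.8990 − 0.1600 = -1.0590 ⇒ -1.06
e^(−rT) = e^(−0.051·1) = 0.9503
N(−d₂) = N(1.06) = 0.8554;  N(−d₁) = N(0.90) = 0.8159
P = 320·0.9503·0.8554 − 260·0.8159 = 260.1237 − 212.1340 = 47.9897

€47.99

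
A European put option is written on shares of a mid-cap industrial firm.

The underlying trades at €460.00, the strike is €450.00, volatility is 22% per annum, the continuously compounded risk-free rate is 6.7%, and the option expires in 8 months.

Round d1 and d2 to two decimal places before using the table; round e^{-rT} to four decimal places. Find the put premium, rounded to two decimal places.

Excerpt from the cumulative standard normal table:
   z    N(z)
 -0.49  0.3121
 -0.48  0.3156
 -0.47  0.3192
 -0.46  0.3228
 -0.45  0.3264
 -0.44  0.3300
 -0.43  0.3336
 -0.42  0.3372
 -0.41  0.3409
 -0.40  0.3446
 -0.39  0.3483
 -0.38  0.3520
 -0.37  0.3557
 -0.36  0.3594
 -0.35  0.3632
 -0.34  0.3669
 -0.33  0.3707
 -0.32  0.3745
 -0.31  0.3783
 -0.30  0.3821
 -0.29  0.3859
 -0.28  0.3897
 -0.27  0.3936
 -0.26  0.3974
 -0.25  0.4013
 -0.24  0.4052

€19.21

σ√T = 0.22 × 0.8165 = 0.1796
d₁ = [ln(460/450) + (0.067 + ½·0.22²)·0.6667] / (σ√T) = (0.0220 + 0.0608) / 0.1796 = 0.4608 ⇒ 0.46
d₂ = 0.4608 − 0.1796 = 0.2812 ⇒ 0.28
e^(−rT) = e^(−0.067·0.6667) = 0.9563
N(−d₂) = N(-0.28) = 0.3897;  N(−d₁) = N(-0.46) = 0.3228
P = 450·0.9563·0.3897 − 460·0.3228 = 167.7015 − 148.4880 = 19.2135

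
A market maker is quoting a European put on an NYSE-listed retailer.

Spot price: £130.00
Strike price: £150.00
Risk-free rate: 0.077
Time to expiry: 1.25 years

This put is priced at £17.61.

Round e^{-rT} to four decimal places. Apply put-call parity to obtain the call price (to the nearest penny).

exp(−rT) = exp(−0.077·1.25) = 0.9082
Put-call parity: C − P = S − K·e^(−rT) = 130 − 150·0.9082 = 130 − 136.2300 = -6.2300
C = P + (C − P) = 17.61 + (-6.2300) = 11.3800

£11.38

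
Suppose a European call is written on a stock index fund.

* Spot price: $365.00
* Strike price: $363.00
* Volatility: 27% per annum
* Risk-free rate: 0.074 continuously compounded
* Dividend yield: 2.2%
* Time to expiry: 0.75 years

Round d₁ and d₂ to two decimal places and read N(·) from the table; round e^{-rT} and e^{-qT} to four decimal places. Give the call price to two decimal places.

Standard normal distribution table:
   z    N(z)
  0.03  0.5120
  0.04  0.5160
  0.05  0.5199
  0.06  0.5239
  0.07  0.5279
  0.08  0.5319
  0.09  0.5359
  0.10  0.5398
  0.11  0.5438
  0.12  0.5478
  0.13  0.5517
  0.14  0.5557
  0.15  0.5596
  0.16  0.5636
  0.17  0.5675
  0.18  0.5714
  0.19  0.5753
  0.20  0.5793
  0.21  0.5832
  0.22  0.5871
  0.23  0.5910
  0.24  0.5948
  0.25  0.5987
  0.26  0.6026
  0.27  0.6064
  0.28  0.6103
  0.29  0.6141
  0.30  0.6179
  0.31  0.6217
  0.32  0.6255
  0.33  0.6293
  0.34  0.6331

T = 0.75;  σ√T = 0.2338
d₁ = [ln(365/363) + (0.074 − 0.022 + ½·0.27²)·0.75] / (σ√T) = (0.0055 + 0.0663) / 0.2338 = 0.3072 which rounds to 0.31
d₂ = 0.3072 − 0.2338 = 0.0734 which rounds to 0.07
exp(−qT) = exp(−0.022·0.75) = 0.9836;  exp(−rT) = exp(−0.074·0.75) = 0.9460
N(d₁) = N(0.31) = 0.6217;  N(d₂) = N(0.07) = 0.5279
C = 365·0.9836·0.6217 − 363·0.9460·0.5279 = 223.1990 − 181.2798 = 41.9192

$41.92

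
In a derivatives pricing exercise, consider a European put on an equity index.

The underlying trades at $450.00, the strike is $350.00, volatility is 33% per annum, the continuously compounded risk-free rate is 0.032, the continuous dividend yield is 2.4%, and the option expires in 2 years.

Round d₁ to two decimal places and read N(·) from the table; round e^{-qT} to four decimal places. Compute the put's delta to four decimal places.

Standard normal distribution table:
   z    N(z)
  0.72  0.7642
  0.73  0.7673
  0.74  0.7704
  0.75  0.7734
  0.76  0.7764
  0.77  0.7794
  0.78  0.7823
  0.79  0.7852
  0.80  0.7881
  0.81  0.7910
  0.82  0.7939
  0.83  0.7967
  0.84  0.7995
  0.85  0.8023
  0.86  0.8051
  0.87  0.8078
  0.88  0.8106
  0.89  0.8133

-0.1992

σ√T = 0.33·√2 = 0.4667
d₁ = [ln(450/350) + (0.032 − 0.024 + ½·0.33²)·2] / (σ√T) = (0.2513 + 0.1249) / 0.4667 = 0.8061 ⇒ 0.81
N(d₁) = N(0.81) = 0.7910
Δ_put = e^(−qT)·(N(d₁) − 1) = 0.9531·(0.7910 − 1) = -0.1992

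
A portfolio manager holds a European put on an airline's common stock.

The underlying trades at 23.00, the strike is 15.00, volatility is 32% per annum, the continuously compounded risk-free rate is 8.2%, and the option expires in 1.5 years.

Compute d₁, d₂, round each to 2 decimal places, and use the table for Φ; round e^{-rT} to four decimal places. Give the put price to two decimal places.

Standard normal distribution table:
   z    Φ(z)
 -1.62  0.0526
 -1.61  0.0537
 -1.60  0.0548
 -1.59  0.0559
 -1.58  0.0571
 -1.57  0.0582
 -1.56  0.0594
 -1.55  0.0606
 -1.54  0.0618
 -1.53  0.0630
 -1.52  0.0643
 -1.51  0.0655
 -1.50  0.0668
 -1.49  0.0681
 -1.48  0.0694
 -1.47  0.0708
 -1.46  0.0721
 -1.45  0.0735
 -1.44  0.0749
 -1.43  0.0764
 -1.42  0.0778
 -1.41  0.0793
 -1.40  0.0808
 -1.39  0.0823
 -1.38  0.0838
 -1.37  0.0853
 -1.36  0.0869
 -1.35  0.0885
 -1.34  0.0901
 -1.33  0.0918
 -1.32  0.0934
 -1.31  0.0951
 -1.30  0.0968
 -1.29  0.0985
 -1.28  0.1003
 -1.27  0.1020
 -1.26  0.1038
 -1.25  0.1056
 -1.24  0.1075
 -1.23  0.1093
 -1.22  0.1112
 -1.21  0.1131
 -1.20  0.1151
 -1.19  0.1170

0.24

σ√T = 0.32·√1.5 = 0.3919
d₁ = [ln(23/15) + (0.082 + 0.32²/2)·1.5] / 0.3919 = [0.4274 + 0.1998] / 0.3919 = 1.6004 ⇒ 1.60
d₂ = d₁ − σ√T = 1.6004 − 0.3919 = 1.2085 ⇒ 1.21
exp(−rT) = exp(−0.082·1.5) = 0.8843
P = 15·0.8843·N(-1.21) − 23·N(-1.60) = 15·0.8843·0.1131 − 23·0.0548 = 1.5002 − 1.2604 = 0.2398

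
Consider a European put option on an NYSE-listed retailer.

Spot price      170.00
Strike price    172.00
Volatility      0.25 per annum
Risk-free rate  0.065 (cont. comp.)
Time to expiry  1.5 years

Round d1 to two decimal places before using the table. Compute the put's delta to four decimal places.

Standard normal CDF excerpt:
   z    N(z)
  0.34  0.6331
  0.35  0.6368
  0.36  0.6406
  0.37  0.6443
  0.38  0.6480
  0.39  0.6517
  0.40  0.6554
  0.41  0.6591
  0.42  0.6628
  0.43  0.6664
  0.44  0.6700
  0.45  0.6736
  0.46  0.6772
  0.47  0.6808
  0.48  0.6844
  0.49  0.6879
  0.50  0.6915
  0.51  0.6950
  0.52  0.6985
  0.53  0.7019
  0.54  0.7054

-0.3336

σ√T = 0.25 × 1.2247 = 0.3062
d₁ = [ln(170/172) + (0.065 + ½·0.25²)·1.5] / (σ√T) = (-0.0117 + 0.1444) / 0.3062 = 0.4333 ≈ 0.43
N(d₁) = N(0.43) = 0.6664
Δ_put = N(d₁) − 1 = 0.6664 − 1 = -0.3336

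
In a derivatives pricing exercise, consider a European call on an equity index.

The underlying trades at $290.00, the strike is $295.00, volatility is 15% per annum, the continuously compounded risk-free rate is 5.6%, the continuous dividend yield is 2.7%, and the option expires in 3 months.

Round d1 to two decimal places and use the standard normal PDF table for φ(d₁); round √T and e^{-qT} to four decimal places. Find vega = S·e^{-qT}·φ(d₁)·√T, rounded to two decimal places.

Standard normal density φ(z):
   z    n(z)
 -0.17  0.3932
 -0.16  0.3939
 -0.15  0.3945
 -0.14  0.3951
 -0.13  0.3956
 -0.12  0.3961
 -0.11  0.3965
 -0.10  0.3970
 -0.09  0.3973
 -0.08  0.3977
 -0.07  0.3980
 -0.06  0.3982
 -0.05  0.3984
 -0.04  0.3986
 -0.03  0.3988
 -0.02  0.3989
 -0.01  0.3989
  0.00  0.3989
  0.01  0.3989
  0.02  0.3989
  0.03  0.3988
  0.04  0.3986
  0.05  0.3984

σ√T = 0.15·√0.25 = 0.0750
d₁ = [ln(290/295) + (0.056 − 0.027 + ½·0.15²)·0.25] / (σ√T) = (-0.0171 + 0.0101) / 0.0750 = -0.0938 → -0.09
√T = √0.25 = 0.5000
φ(d₁) = φ(-0.09) = 0.3973
e^(−qT) = e^(−0.027·0.25) = 0.9933
vega = S·e^(−qT)·φ(d₁)·√T = 290·0.9933·0.3973·0.5000 = 57.2225

57.22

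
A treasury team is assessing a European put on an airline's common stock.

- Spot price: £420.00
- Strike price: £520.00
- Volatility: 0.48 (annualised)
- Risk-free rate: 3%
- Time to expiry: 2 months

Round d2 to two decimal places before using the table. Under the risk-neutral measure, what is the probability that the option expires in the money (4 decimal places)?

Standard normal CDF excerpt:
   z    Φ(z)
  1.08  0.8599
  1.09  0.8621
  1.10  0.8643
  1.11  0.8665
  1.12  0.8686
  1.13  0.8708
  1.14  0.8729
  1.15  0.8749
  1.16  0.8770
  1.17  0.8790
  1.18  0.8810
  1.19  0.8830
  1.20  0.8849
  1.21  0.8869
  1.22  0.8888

0.8770

T = 0.1667;  σ√T = 0.1960
ln(S/K) + (r + σ²/2)T = ln(420/520) + (0.03 + 0.48²/2)·0.1667 = -0.2136 + 0.0242 = -0.1894
d₁ = -0.1894 / 0.1960 = -0.9664 ≈ -0.97
d₂ = d₁ − σ√T = -0.9664 − 0.1960 = -1.1624 ≈ -1.16
Risk-neutral Pr[S_T < K] = N(−d₂) = N(1.16) = 0.8770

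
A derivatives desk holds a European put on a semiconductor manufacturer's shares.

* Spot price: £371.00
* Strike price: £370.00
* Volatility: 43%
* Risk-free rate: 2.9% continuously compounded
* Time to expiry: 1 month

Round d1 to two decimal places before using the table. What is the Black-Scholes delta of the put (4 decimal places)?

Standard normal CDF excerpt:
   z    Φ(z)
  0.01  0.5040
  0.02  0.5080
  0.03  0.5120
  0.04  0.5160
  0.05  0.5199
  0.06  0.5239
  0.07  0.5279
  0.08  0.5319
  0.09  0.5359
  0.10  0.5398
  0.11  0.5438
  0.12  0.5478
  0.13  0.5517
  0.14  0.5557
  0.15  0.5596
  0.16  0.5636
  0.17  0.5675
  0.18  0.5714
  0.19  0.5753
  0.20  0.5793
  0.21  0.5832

-0.4602

σ√T = 0.43·√0.08333 = 0.1241
d₁ = [ln(371/370) + (0.029 + 0.43²/2)·0.08333] / 0.1241 = [0.0027 + 0.0101] / 0.1241 = 0.1033 ≈ 0.10
N(d₁) = N(0.10) = 0.5398
Δ_put = N(d₁) − 1 = 0.5398 − 1 = -0.4602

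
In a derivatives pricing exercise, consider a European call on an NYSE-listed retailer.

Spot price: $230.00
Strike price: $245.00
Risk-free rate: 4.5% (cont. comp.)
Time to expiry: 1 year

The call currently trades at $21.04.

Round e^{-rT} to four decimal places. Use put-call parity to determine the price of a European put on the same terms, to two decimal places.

e^(−rT) = e^(−0.045·1) = 0.9560
Put-call parity: C − P = S − K·e^(−rT) = 230 − 245·0.9560 = 230 − 234.2200 = -4.2200
P = C − (C − P) = 21.04 − (-4.2200) = 25.2600

$25.26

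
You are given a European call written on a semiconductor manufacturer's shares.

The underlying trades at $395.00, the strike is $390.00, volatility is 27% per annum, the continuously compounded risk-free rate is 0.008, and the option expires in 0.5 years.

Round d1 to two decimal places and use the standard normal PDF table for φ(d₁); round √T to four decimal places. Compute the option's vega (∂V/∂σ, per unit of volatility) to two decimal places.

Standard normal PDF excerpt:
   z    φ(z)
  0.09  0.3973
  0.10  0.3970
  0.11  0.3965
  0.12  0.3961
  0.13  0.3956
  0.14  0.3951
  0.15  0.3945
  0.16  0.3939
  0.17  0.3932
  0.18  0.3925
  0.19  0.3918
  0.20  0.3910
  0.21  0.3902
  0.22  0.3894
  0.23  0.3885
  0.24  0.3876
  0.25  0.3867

109.63

T = 0.5;  σ√T = 0.1909
d₁ = [ln(395/390) + (0.008 + ½·0.27²)·0.5] / (σ√T) = (0.0127 + 0.0222) / 0.1909 = 0.1831 ⇒ 0.18
√T = √0.5 = 0.7071
φ(d₁) = φ(0.18) = 0.3925
vega = S·φ(d₁)·√T = 395·0.3925·0.7071 = 109.6270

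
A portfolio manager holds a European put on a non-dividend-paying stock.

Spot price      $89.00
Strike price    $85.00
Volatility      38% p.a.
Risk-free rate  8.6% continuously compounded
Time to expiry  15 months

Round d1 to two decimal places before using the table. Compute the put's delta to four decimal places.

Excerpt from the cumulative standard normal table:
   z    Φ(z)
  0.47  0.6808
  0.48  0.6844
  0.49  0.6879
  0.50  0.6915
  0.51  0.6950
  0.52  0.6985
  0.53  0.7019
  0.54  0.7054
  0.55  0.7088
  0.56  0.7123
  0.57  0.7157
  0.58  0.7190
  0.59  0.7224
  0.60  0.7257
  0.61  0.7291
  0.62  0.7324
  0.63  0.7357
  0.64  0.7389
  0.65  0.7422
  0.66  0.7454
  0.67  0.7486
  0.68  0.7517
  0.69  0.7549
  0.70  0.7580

σ√T = 0.38·√1.25 = 0.4249
ln(S/K) + (r + σ²/2)T = ln(89/85) + (0.086 + 0.38²/2)·1.25 = 0.0460 + 0.1978 = 0.2437
d₁ = 0.2437 / 0.4249 = 0.5737 which rounds to 0.57
N(d₁) = N(0.57) = 0.7157
Δ_put = N(d₁) − 1 = 0.7157 − 1 = -0.2843

-0.2843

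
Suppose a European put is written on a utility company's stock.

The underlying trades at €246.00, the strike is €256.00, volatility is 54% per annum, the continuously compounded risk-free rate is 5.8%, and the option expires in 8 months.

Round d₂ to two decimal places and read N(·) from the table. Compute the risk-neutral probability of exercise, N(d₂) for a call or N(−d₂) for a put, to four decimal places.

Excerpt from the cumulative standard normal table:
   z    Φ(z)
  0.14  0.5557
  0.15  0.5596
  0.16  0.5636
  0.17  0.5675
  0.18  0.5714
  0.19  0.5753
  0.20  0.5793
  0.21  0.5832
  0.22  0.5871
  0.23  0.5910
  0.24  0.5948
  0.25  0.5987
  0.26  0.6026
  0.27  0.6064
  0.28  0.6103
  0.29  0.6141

0.5871

σ√T = 0.54 × 0.8165 = 0.4409
ln(S/K) + (r + σ²/2)T = ln(246/256) + (0.058 + 0.54²/2)·0.6667 = -0.0398 + 0.1359 = 0.0960
d₁ = 0.0960 / 0.4409 = 0.2178 ≈ 0.22
d₂ = d₁ − σ√T = 0.2178 − 0.4409 = -0.2231 ≈ -0.22
Pr(exercise) under Q = N(−d₂) = N(0.22) = 0.5871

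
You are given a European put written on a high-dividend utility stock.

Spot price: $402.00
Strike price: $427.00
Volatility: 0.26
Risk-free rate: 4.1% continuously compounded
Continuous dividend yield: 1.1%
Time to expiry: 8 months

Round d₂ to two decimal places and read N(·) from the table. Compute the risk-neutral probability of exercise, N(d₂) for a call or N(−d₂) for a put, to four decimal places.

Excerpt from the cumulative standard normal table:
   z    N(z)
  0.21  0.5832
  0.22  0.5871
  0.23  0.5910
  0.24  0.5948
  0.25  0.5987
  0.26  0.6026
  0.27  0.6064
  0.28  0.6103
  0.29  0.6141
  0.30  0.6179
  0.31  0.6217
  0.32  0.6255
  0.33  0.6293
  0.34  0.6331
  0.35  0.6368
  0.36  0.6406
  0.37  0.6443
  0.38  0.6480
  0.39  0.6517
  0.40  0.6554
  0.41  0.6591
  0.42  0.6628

σ√T = 0.26·√0.6667 = 0.2123
d₁ = [ln(402/427) + (0.041 − 0.011 + 0.26²/2)·0.6667] / 0.2123 = [-0.0603 + 0.0425] / 0.2123 = -0.0838 ≈ -0.08
d₂ = d₁ − σ√T = -0.0838 − 0.2123 = -0.2961 ≈ -0.30
Pr(exercise) under Q = N(−d₂) = N(0.30) = 0.6179

0.6179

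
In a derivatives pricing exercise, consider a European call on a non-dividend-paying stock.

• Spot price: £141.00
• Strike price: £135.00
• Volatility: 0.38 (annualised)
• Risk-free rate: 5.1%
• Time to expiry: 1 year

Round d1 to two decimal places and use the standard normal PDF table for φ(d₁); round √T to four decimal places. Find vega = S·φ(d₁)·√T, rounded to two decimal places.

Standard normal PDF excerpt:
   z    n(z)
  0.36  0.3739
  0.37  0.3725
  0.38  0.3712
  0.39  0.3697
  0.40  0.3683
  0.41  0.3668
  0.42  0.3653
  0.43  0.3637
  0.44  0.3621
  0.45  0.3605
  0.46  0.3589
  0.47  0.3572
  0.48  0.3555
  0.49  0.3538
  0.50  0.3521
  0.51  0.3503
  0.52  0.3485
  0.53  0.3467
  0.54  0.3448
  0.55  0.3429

σ√T = 0.38 × 1.0000 = 0.3800
ln(S/K) + (r + σ²/2)T = ln(141/135) + (0.051 + 0.38²/2)·1 = 0.0435 + 0.1232 = 0.1667
d₁ = 0.1667 / 0.3800 = 0.4386 ≈ 0.44
√T = √1 = 1.0000
φ(d₁) = φ(0.44) = 0.3621
vega = S·φ(d₁)·√T = 141·0.3621·1.0000 = 51.0561

51.06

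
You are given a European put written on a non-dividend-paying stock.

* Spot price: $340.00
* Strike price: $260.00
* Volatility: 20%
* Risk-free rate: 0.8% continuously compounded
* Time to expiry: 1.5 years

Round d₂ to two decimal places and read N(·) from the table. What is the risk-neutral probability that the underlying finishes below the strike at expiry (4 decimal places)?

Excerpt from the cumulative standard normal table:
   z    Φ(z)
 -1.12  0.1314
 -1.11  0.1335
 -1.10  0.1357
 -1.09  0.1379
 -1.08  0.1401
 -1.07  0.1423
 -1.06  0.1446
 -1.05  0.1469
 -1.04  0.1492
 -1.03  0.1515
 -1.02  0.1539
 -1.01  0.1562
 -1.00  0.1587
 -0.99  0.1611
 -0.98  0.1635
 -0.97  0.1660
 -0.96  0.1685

σ√T = 0.2 × 1.2247 = 0.2449
d₁ = [ln(340/260) + (0.008 + 0.2²/2)·1.5] / 0.2449 = [0.2683 + 0.0420] / 0.2449 = 1.2666 → 1.27
d₂ = d₁ − σ√T = 1.2666 − 0.2449 = 1.0217 → 1.02
Risk-neutral Pr[S_T < K] = N(−d₂) = N(-1.02) = 0.1539

0.1539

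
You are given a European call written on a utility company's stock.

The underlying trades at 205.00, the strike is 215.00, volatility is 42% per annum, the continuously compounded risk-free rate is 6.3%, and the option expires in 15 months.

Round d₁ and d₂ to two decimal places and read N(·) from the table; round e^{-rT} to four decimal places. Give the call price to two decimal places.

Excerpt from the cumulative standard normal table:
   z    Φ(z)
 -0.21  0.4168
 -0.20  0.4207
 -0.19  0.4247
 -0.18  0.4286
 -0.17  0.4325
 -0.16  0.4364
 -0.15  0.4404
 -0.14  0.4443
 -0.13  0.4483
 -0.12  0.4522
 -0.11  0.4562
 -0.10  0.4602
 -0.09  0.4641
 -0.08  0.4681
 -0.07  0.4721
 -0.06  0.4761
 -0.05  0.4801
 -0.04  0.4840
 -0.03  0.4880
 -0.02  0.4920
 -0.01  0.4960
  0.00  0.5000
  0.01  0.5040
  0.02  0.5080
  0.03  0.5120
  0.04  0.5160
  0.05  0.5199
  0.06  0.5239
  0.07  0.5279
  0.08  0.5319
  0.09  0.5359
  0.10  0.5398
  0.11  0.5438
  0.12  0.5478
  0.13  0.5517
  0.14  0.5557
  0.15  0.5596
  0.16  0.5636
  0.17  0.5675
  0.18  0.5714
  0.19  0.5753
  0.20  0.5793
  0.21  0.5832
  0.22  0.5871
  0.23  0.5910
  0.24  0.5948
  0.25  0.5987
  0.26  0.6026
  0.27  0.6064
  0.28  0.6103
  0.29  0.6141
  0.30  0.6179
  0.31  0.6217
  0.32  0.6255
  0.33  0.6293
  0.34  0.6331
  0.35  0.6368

40.72

T = 1.25;  σ√T = 0.4696
d₁ = [ln(205/215) + (0.063 + 0.42²/2)·1.25] / 0.4696 = [-0.0476 + 0.1890] / 0.4696 = 0.3011 which rounds to 0.30
d₂ = d₁ − σ√T = 0.3011 − 0.4696 = -0.1685 which rounds to -0.17
exp(−rT) = exp(−0.063·1.25) = 0.9243
N(d₁) = N(0.30) = 0.6179;  N(d₂) = N(-0.17) = 0.4325
C = 205·0.6179 − 215·0.9243·0.4325 = 126.6695 − 85.9483 = 40.7212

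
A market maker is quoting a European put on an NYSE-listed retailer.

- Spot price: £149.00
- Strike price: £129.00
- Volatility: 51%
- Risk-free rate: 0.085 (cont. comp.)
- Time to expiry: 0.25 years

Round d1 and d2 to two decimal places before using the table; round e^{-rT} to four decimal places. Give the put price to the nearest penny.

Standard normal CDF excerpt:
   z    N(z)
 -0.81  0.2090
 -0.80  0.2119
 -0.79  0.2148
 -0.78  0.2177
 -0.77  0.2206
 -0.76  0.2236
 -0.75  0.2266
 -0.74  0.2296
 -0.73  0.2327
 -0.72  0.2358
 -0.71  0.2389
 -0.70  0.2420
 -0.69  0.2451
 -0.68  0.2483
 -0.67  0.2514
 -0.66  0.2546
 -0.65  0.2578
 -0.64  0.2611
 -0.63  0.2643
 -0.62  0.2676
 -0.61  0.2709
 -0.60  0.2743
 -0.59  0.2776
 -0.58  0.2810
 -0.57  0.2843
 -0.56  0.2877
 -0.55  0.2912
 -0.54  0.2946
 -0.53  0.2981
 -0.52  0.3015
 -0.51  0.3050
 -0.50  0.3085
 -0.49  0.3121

£5.64

σ√T = 0.51 × 0.5000 = 0.2550
d₁ = [ln(149/129) + (0.085 + 0.51²/2)·0.25] / 0.2550 = [0.1441 + 0.0538] / 0.2550 = 0.7761 ⇒ 0.78
d₂ = d₁ − σ√T = 0.7761 − 0.2550 = 0.5211 ⇒ 0.52
exp(−rT) = exp(−0.085·0.25) = 0.9790
N(−d₂) = N(-0.52) = 0.3015;  N(−d₁) = N(-0.78) = 0.2177
P = 129·0.9790·0.3015 − 149·0.2177 = 38.0767 − 32.4373 = 5.6394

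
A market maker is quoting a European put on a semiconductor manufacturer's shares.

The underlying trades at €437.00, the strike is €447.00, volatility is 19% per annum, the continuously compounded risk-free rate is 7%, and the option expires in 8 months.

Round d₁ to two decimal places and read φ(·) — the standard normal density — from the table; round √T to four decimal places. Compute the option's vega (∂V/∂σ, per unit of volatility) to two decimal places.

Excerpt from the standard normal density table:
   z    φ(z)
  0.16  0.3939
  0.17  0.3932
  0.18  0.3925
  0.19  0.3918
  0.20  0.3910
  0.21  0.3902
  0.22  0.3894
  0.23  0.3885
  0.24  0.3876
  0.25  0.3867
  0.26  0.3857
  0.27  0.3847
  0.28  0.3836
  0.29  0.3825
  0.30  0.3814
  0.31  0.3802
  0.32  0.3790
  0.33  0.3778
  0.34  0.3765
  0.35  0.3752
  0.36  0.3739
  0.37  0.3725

138.62

σ√T = 0.19·√0.6667 = 0.1551
d₁ = [ln(437/447) + (0.07 + ½·0.19²)·0.6667] / (σ√T) = (-0.0226 + 0.0587) / 0.1551 = 0.2325 which rounds to 0.23
√T = √0.6667 = 0.8165
φ(d₁) = φ(0.23) = 0.3885
vega = S·φ(d₁)·√T = 437·0.3885·0.8165 = 138.6209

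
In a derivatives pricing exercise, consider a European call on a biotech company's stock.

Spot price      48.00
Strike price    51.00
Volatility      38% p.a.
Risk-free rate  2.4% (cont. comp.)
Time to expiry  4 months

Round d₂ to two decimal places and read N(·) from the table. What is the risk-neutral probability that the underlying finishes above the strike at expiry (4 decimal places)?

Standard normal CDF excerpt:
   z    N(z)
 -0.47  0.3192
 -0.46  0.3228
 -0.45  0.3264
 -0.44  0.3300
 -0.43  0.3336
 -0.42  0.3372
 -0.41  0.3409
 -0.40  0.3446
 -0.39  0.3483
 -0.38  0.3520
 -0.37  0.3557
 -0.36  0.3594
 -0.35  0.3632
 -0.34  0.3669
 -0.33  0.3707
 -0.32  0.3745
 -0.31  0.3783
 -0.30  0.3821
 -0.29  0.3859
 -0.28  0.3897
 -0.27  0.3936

0.3632

σ√T = 0.38 × 0.5774 = 0.2194
d₁ = [ln(48/51) + (0.024 + 0.38²/2)·0.3333] / 0.2194 = [-0.0606 + 0.0321] / 0.2194 = -0.1302 ⇒ -0.13
d₂ = d₁ − σ√T = -0.1302 − 0.2194 = -0.3496 ⇒ -0.35
Pr(exercise) under Q = N(d₂) = 0.3632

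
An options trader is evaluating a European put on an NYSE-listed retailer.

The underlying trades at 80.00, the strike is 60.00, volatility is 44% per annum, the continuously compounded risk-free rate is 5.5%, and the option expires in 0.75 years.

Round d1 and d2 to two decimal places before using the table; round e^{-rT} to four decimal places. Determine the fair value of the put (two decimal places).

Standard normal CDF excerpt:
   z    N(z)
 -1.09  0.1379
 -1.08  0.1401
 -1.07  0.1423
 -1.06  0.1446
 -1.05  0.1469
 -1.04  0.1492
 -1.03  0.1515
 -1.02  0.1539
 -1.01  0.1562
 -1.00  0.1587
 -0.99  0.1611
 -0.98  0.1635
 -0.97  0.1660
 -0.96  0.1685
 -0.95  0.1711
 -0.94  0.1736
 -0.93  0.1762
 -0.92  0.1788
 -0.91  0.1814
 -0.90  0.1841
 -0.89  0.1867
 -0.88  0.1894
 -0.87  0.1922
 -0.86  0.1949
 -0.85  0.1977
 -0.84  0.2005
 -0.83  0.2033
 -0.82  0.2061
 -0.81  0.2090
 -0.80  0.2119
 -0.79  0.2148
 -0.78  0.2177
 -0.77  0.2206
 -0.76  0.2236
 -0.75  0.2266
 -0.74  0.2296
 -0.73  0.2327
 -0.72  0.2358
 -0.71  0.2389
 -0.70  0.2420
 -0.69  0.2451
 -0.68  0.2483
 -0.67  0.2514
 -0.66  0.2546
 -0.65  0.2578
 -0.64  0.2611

2.72

T = 0.75;  σ√T = 0.3811
d₁ = [ln(80/60) + (0.055 + 0.44²/2)·0.75] / 0.3811 = [0.2877 + 0.1138] / 0.3811 = 1.0537 → 1.05
d₂ = d₁ − σ√T = 1.0537 − 0.3811 = 0.6727 → 0.67
e^(−rT) = e^(−0.055·0.75) = 0.9596
N(−d₂) = N(-0.67) = 0.2514;  N(−d₁) = N(-1.05) = 0.1469
P = 60·0.9596·0.2514 − 80·0.1469 = 14.4746 − 11.7520 = 2.7226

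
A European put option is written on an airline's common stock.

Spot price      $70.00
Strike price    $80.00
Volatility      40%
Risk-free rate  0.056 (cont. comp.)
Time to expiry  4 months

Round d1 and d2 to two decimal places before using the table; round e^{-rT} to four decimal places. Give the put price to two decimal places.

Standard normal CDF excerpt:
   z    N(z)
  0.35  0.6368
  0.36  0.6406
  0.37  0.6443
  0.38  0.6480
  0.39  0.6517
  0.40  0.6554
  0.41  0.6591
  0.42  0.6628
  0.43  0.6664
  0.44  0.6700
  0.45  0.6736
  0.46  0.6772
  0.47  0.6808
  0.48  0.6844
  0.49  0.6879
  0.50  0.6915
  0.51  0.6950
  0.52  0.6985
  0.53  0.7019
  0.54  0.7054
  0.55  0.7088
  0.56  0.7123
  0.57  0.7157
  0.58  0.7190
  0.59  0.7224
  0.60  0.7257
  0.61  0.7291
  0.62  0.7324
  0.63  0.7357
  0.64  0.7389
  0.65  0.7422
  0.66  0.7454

σ√T = 0.4·√0.3333 = 0.2309
d₁ = [ln(70/80) + (0.056 + 0.4²/2)·0.3333] / 0.2309 = [-0.1335 + 0.0453] / 0.2309 = -0.3819 ⇒ -0.38
d₂ = d₁ − σ√T = -0.3819 − 0.2309 = -0.6128 ⇒ -0.61
e^(−rT) = e^(−0.056·0.3333) = 0.9815
P = 80·0.9815·N(0.61) − 70·N(0.38) = 80·0.9815·0.7291 − 70·0.6480 = 57.2489 − 45.3600 = 11.8889

$11.89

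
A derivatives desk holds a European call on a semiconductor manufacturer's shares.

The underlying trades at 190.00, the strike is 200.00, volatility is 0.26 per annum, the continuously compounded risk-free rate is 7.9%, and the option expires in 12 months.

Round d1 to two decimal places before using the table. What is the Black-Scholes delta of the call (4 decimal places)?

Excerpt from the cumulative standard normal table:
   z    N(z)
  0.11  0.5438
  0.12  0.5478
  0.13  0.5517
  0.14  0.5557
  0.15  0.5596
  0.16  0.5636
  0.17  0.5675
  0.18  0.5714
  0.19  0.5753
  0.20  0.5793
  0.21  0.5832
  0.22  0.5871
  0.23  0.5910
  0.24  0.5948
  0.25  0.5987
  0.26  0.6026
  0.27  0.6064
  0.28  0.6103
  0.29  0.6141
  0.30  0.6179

0.5948

σ√T = 0.26·√1 = 0.2600
d₁ = [ln(190/200) + (0.079 + 0.26²/2)·1] / 0.2600 = [-0.0513 + 0.1128] / 0.2600 = 0.2366 ≈ 0.24
N(d₁) = N(0.24) = 0.5948
Δ_call = N(d₁) = 0.5948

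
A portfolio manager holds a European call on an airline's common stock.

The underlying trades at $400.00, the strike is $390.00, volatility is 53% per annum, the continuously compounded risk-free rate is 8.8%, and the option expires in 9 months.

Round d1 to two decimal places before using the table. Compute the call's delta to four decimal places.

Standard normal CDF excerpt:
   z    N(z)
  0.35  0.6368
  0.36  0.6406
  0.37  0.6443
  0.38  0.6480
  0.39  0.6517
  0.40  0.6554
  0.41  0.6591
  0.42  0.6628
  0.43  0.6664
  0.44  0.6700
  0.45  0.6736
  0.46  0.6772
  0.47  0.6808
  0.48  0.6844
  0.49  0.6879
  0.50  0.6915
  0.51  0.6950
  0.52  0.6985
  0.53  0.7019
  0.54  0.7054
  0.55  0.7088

σ√T = 0.53·√0.75 = 0.4590
d₁ = [ln(400/390) + (0.088 + ½·0.53²)·0.75] / (σ√T) = (0.0253 + 0.1713) / 0.4590 = 0.4284 which rounds to 0.43
N(d₁) = N(0.43) = 0.6664
Δ_call = N(d₁) = 0.6664

0.6664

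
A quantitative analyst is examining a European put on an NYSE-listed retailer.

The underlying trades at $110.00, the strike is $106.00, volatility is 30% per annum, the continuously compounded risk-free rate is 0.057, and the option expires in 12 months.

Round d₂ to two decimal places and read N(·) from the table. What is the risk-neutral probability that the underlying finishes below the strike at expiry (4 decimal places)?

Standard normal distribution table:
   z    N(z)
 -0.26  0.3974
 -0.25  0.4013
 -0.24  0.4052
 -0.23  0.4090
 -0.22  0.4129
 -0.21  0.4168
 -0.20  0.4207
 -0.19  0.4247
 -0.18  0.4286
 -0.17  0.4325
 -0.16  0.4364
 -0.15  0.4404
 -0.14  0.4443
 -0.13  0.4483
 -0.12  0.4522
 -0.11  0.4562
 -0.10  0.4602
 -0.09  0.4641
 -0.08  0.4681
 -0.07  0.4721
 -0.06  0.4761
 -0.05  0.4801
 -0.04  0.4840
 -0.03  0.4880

0.4364

σ√T = 0.3 × 1.0000 = 0.3000
d₁ = [ln(110/106) + (0.057 + 0.3²/2)·1] / 0.3000 = [0.0370 + 0.1020] / 0.3000 = 0.4635 ⇒ 0.46
d₂ = d₁ − σ√T = 0.4635 − 0.3000 = 0.1635 ⇒ 0.16
Pr(exercise) under Q = N(−d₂) = N(-0.16) = 0.4364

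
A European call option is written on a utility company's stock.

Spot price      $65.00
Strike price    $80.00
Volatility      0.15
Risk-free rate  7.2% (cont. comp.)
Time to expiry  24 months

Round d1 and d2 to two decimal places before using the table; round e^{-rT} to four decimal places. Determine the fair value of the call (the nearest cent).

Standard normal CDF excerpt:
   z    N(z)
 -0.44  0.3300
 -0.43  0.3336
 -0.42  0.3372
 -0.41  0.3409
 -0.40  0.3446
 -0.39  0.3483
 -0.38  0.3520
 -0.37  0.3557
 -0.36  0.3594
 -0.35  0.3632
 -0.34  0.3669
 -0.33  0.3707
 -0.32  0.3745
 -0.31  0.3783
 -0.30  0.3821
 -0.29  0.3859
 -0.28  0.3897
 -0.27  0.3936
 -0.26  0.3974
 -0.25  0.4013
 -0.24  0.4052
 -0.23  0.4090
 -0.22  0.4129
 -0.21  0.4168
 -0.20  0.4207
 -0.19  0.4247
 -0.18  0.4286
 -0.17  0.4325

σ√T = 0.15·√2 = 0.2121
ln(S/K) + (r + σ²/2)T = ln(65/80) + (0.072 + 0.15²/2)·2 = -0.2076 + 0.1665 = -0.0411
d₁ = -0.0411 / 0.2121 = -0.1939 ⇒ -0.19
d₂ = d₁ − σ√T = -0.1939 − 0.2121 = -0.4061 ⇒ -0.41
e^(−rT) = e^(−0.072·2) = 0.8659
N(d₁) = N(-0.19) = 0.4247;  N(d₂) = N(-0.41) = 0.3409
C = 65·0.4247 − 80·0.8659·0.3409 = 27.6055 − 23.6148 = 3.9907

$3.99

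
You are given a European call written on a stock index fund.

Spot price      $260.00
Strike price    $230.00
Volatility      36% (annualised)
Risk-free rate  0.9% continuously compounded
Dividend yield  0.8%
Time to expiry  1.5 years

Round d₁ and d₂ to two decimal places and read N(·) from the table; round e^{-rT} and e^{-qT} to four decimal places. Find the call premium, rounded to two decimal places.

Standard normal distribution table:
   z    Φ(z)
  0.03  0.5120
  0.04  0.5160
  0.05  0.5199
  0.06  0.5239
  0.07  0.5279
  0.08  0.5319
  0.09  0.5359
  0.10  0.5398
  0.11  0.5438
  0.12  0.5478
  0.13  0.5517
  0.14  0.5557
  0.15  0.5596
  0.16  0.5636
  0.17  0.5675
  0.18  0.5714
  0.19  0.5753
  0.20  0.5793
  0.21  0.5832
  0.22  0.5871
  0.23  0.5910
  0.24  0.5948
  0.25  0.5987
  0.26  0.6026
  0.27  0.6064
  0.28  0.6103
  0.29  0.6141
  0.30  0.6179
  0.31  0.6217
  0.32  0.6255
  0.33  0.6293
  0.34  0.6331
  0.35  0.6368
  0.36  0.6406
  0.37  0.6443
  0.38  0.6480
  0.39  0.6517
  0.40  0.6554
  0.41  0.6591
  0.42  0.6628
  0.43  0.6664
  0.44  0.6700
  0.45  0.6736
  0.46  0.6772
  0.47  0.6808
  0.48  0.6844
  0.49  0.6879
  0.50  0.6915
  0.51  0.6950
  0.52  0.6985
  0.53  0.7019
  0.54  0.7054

$58.77

σ√T = 0.36·√1.5 = 0.4409
ln(S/K) + (r − q + σ²/2)T = ln(260/230) + (0.009 − 0.008 + 0.36²/2)·1.5 = 0.1226 + 0.0987 = 0.2213
d₁ = 0.2213 / 0.4409 = 0.5019 ≈ 0.50
d₂ = d₁ − σ√T = 0.5019 − 0.4409 = 0.0610 ≈ 0.06
e^(−qT) = e^(−0.008·1.5) = 0.9881;  e^(−rT) = e^(−0.009·1.5) = 0.9866
N(d₁) = N(0.50) = 0.6915;  N(d₂) = N(0.06) = 0.5239
C = 260·0.9881·0.6915 − 230·0.9866·0.5239 = 177.6505 − 118.8823 = 58.7682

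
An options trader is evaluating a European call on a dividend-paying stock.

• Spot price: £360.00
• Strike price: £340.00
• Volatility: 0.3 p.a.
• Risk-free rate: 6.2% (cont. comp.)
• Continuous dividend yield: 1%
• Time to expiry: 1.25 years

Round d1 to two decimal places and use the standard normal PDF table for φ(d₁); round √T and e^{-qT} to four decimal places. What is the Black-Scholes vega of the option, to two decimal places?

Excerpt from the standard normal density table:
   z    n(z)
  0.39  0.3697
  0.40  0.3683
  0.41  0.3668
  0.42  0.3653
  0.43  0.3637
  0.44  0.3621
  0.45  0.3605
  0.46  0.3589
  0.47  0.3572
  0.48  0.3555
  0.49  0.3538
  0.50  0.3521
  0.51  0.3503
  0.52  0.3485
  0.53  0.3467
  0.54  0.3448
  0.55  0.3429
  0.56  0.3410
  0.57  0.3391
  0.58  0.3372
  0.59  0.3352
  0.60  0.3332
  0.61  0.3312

137.81

T = 1.25;  σ√T = 0.3354
d₁ = [ln(360/340) + (0.062 − 0.01 + 0.3²/2)·1.25] / 0.3354 = [0.0572 + 0.1212] / 0.3354 = 0.5319 ≈ 0.53
√T = √1.25 = 1.1180
φ(d₁) = φ(0.53) = 0.3467
e^(−qT) = e^(−0.01·1.25) = 0.9876
vega = S·e^(−qT)·φ(d₁)·√T = 360·0.9876·0.3467·1.1180 = 137.8095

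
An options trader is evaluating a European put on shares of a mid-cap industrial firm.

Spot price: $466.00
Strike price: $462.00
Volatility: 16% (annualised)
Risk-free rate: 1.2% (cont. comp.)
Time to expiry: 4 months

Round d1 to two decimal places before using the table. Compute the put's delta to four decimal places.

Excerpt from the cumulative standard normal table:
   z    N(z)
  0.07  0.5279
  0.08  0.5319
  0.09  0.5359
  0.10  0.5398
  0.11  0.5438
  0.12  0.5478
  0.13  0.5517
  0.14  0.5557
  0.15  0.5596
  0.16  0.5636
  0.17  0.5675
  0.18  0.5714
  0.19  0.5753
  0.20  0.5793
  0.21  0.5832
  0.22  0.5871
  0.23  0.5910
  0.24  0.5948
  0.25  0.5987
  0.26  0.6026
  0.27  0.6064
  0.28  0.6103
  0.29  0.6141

-0.4286

σ√T = 0.16·√0.3333 = 0.0924
d₁ = [ln(466/462) + (0.012 + 0.16²/2)·0.3333] / 0.0924 = [0.0086 + 0.0083] / 0.0924 = 0.1828 ≈ 0.18
N(d₁) = N(0.18) = 0.5714
Δ_put = N(d₁) − 1 = 0.5714 − 1 = -0.4286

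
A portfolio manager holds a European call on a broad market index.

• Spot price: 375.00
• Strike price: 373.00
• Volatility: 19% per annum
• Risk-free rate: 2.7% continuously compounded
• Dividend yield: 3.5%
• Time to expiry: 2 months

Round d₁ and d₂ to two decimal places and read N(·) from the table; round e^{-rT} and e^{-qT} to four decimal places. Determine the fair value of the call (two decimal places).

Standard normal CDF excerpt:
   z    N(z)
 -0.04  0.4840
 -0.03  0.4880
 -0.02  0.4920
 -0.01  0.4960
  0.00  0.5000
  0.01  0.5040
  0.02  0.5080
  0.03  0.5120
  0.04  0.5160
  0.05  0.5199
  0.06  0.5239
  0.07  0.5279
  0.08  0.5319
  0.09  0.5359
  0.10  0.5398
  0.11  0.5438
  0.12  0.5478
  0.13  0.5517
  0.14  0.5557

T = 0.1667;  σ√T = 0.0776
d₁ = [ln(375/373) + (0.027 − 0.035 + 0.19²/2)·0.1667] / 0.0776 = [0.0053 + 0.0017] / 0.0776 = 0.0905 → 0.09
d₂ = d₁ − σ√T = 0.0905 − 0.0776 = 0.0130 → 0.01
exp(−qT) = exp(−0.035·0.1667) = 0.9942;  exp(−rT) = exp(−0.027·0.1667) = 0.9955
N(d₁) = N(0.09) = 0.5359;  N(d₂) = N(0.01) = 0.5040
C = 375·0.9942·0.5359 − 373·0.9955·0.5040 = 199.7969 − 187.1460 = 12.6509

12.65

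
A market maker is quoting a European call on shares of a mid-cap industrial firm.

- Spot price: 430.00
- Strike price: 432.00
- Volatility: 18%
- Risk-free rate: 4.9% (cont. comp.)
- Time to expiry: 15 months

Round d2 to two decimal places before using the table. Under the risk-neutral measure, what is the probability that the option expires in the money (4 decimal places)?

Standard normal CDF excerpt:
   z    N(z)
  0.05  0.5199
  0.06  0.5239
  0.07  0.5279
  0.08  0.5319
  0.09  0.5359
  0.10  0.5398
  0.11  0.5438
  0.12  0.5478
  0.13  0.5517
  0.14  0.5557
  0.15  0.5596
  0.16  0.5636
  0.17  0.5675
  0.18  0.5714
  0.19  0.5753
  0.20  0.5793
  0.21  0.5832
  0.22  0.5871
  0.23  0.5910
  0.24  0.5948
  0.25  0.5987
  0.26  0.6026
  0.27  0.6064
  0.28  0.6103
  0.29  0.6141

0.5714

σ√T = 0.18 × 1.1180 = 0.2012
d₁ = [ln(430/432) + (0.049 + ½·0.18²)·1.25] / (σ√T) = (-0.0046 + 0.0815) / 0.2012 = 0.3819 which rounds to 0.38
d₂ = 0.3819 − 0.2012 = 0.1807 which rounds to 0.18
Risk-neutral Pr[S_T > K] = N(d₂) = N(0.18) = 0.5714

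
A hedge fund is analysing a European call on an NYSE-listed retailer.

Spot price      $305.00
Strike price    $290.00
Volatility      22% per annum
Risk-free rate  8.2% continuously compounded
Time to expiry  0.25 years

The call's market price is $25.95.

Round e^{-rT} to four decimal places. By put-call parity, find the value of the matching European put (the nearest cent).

exp(−rT) = exp(−0.082·0.25) = 0.9797
Put-call parity: C − P = S − K·e^(−rT) = 305 − 290·0.9797 = 305 − 284.1130 = 20.8870
P = C − (C − P) = 25.95 − (20.8870) = 5.0630

$5.06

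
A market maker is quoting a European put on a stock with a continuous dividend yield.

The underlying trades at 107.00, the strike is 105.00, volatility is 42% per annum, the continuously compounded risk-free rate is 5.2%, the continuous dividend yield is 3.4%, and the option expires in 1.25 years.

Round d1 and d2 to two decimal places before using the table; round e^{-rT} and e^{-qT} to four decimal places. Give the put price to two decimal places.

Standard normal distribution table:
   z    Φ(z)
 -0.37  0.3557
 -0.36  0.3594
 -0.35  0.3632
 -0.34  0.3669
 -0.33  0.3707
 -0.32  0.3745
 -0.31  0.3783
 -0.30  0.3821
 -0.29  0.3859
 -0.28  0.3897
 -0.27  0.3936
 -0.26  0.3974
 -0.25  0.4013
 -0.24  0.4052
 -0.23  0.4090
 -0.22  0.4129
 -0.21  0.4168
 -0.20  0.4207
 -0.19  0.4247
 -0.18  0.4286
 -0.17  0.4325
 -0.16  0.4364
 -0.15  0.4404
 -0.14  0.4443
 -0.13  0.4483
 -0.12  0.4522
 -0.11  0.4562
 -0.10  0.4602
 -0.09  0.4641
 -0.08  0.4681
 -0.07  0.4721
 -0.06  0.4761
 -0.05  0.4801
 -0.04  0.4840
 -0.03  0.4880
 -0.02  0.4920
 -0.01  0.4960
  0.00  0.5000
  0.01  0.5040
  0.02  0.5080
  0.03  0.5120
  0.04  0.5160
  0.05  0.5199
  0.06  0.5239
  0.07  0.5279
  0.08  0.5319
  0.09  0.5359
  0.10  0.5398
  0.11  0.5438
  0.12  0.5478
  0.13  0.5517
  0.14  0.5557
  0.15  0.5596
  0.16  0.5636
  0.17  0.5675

T = 1.25;  σ√T = 0.4696
d₁ = [ln(107/105) + (0.052 − 0.034 + ½·0.42²)·1.25] / (σ√T) = (0.0189 + 0.1327) / 0.4696 = 0.3229 ≈ 0.32
d₂ = 0.3229 − 0.4696 = -0.1467 ≈ -0.15
e^(−qT) = e^(−0.034·1.25) = 0.9584;  e^(−rT) = e^(−0.052·1.25) = 0.9371
P = 105·0.9371·N(0.15) − 107·0.9584·N(-0.32) = 105·0.9371·0.5596 − 107·0.9584·0.3745 = 55.0621 − 38.4045 = 16.6576

16.66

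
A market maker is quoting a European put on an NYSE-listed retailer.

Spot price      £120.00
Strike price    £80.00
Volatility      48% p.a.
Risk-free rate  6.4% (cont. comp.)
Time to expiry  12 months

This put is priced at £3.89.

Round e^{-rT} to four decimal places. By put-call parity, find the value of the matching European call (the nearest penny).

exp(−rT) = exp(−0.064·1) = 0.9380
Put-call parity: C − P = S − K·e^(−rT) = 120 − 80·0.9380 = 120 − 75.0400 = 44.9600
C = P + (C − P) = 3.89 + (44.9600) = 48.8500

£48.85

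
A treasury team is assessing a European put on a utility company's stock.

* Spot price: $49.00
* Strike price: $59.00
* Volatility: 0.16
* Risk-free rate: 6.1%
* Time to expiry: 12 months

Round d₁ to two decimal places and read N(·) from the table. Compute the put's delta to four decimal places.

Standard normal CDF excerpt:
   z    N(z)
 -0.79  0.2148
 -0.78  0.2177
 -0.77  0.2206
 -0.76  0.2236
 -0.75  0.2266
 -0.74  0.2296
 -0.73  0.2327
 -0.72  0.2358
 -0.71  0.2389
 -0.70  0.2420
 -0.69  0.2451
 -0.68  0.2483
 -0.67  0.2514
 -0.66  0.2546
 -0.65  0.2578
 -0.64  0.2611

σ√T = 0.16·√1 = 0.1600
d₁ = [ln(49/59) + (0.061 + ½·0.16²)·1] / (σ√T) = (-0.1857 + 0.0738) / 0.1600 = -0.6995 ⇒ -0.70
N(d₁) = N(-0.70) = 0.2420
Δ_put = N(d₁) − 1 = 0.2420 − 1 = -0.7580

-0.7580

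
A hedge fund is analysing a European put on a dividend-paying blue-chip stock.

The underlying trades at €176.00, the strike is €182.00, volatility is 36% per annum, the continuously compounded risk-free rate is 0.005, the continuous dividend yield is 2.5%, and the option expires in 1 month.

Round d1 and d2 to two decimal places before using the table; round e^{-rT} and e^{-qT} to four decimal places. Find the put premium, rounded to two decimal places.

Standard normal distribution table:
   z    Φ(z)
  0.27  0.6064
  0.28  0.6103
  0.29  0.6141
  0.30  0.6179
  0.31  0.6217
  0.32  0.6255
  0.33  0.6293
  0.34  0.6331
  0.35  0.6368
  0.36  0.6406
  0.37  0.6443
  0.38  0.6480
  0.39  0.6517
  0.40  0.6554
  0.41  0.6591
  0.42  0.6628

σ√T = 0.36·√0.08333 = 0.1039
d₁ = [ln(176/182) + (0.005 − 0.025 + 0.36²/2)·0.08333] / 0.1039 = [-0.0335 + 0.0037] / 0.1039 = -0.2866 ≈ -0.29
d₂ = d₁ − σ√T = -0.2866 − 0.1039 = -0.3906 ≈ -0.39
e^(−qT) = e^(−0.025·0.08333) = 0.9979;  e^(−rT) = e^(−0.005·0.08333) = 0.9996
P = 182·0.9996·N(0.39) − 176·0.9979·N(0.29) = 182·0.9996·0.6517 − 176·0.9979·0.6141 = 118.5620 − 107.8546 = 10.7073

€10.71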